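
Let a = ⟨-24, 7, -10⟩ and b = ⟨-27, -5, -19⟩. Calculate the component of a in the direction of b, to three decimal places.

a · b = (-24)·(-27) + 7·(-5) + (-10)·(-19) = 648 - 35 + 190 = 803
|b| = √(729 + 25 + 361) = √1115 ≈ 33.3916
comp_b a = 803 / √1115 ≈ 24.048

24.048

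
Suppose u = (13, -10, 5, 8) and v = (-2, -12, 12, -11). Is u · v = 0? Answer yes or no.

no

u · v = 13·(-2) + (-10)·(-12) + 5·12 + 8·(-11) = -26 + 120 + 60 - 88 = 66
Nonzero, so the vectors are not orthogonal.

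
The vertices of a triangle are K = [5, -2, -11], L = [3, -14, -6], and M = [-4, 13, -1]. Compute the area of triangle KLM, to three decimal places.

120.098

KL = (-2, -12, 5),  KM = (-9, 15, 10)
i: (-12)·10 - 5·15 = -120 - 75 = -195
j: 5·(-9) - (-2)·10 = -45 - (-20) = -25
k: (-2)·15 - (-12)·(-9) = -30 - 108 = -138
KL × KM = (-195, -25, -138)
|KL × KM| = √57694 ≈ 240.1958
area = ½ · 240.1958 ≈ 120.098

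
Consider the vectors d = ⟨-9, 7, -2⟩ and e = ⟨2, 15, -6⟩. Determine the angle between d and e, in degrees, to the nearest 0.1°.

d · e = (-9)·2 + 7·15 + (-2)·(-6) = -18 + 105 + 12 = 99
|d|² = 81 + 49 + 4 = 134,  |d| = √134 ≈ 11.575837
|e|² = 4 + 225 + 36 = 265,  |e| = √265 ≈ 16.278821
cos θ = 99 / (11.575837 · 16.278821) ≈ 0.52536
θ = arccos(0.52536) ≈ 58.3°

58.3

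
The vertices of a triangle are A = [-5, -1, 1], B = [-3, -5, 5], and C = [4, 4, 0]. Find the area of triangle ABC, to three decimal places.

AB = (2, -4, 4),  AC = (9, 5, -1)
i: (-4)·(-1) - 4·5 = 4 - 20 = -16
j: 4·9 - 2·(-1) = 36 - (-2) = 38
k: 2·5 - (-4)·9 = 10 - (-36) = 46
AB × AC = (-16, 38, 46)
|AB × AC| = √3816 ≈ 61.7738
area = ½ · 61.7738 ≈ 30.887

30.887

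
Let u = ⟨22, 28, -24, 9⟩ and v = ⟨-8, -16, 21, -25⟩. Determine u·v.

-1353

u · v = 22·(-8) + 28·(-16) + (-24)·21 + 9·(-25) = -176 - 448 - 504 - 225 = -1353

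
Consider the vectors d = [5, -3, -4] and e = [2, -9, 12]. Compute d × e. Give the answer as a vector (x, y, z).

i: (-3)·12 - (-4)·(-9) = -36 - 36 = -72
j: (-4)·2 - 5·12 = -8 - 60 = -68
k: 5·(-9) - (-3)·2 = -45 - (-6) = -39
d × e = (-72, -68, -39)

(-72, -68, -39)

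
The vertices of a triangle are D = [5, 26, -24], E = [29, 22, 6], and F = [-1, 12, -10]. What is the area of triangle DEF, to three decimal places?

DE = (24, -4, 30),  DF = (-6, -14, 14)
i: (-4)·14 - 30·(-14) = -56 - (-420) = 364
j: 30·(-6) - 24·14 = -180 - 336 = -516
k: 24·(-14) - (-4)·(-6) = -336 - 24 = -360
DE × DF = (364, -516, -360)
|DE × DF| = √528352 ≈ 726.8783
area = ½ · 726.8783 ≈ 363.439

363.439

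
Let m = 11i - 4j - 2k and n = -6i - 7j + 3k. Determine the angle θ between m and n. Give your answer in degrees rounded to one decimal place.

m · n = 11·(-6) + (-4)·(-7) + (-2)·3 = -66 + 28 - 6 = -44
|m|² = 121 + 16 + 4 = 141,  |m| = √141 ≈ 11.874342
|n|² = 36 + 49 + 9 = 94,  |n| = √94 ≈ 9.695360
cos θ = -44 / (11.874342 · 9.695360) ≈ -0.38219
θ = arccos(-0.38219) ≈ 112.5°

112.5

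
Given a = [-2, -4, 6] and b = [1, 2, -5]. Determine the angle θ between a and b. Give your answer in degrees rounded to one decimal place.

167.4

a · b = (-2)·1 + (-4)·2 + 6·(-5) = -2 - 8 - 30 = -40
|a|² = 4 + 16 + 36 = 56,  |a| = √56 ≈ 7.483315
|b|² = 1 + 4 + 25 = 30,  |b| = √30 ≈ 5.477226
cos θ = -40 / (7.483315 · 5.477226) ≈ -0.97590
θ = arccos(-0.97590) ≈ 167.4°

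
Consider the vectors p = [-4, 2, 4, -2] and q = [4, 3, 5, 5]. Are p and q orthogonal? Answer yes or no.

p · q = (-4)·4 + 2·3 + 4·5 + (-2)·5 = -16 + 6 + 20 - 10 = 0
Zero, so the vectors are orthogonal.

yes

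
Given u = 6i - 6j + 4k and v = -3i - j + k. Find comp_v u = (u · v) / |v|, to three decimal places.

-2.412

u · v = 6·(-3) + (-6)·(-1) + 4·1 = -18 + 6 + 4 = -8
|v| = √(9 + 1 + 1) = √11 ≈ 3.3166
comp_v u = -8 / √11 ≈ -2.412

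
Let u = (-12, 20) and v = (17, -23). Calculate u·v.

-664

u · v = (-12)·17 + 20·(-23) = -204 - 460 = -664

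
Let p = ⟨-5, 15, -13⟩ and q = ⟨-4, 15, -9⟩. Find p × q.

i: 15·(-9) - (-13)·15 = -135 - (-195) = 60
j: (-13)·(-4) - (-5)·(-9) = 52 - 45 = 7
k: (-5)·15 - 15·(-4) = -75 - (-60) = -15
p × q = (60, 7, -15)

(60, 7, -15)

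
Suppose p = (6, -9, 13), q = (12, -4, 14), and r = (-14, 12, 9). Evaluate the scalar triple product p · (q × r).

2656

q × r:
i: (-4)·9 - 14·12 = -36 - 168 = -204
j: 14·(-14) - 12·9 = -196 - 108 = -304
k: 12·12 - (-4)·(-14) = 144 - 56 = 88
q × r = (-204, -304, 88)
p · (q × r) = 6·(-204) + (-9)·(-304) + 13·88 = -1224 + 2736 + 1144 = 2656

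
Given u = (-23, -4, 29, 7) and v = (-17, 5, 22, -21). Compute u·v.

862

u · v = (-23)·(-17) + (-4)·5 + 29·22 + 7·(-21) = 391 - 20 + 638 - 147 = 862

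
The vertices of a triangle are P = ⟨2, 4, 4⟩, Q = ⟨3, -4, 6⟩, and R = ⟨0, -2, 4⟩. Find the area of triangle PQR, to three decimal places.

PQ = (1, -8, 2),  PR = (-2, -6, 0)
i: (-8)·0 - 2·(-6) = 0 - (-12) = 12
j: 2·(-2) - 1·0 = -4 - 0 = -4
k: 1·(-6) - (-8)·(-2) = -6 - 16 = -22
PQ × PR = (12, -4, -22)
|PQ × PR| = √644 ≈ 25.3772
area = ½ · 25.3772 ≈ 12.689

12.689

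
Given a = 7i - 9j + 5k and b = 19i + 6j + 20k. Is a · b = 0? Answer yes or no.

no

a · b = 7·19 + (-9)·6 + 5·20 = 133 - 54 + 100 = 179
Nonzero, so the vectors are not orthogonal.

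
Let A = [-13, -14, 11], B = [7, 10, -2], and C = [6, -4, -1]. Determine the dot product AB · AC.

776

AB = B − A = (20, 24, -13)
AC = C − A = (19, 10, -12)
AB · AC = 20·19 + 24·10 + (-13)·(-12) = 380 + 240 + 156 = 776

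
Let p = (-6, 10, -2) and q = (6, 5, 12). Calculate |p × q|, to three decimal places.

169.115

i: 10·12 - (-2)·5 = 120 - (-10) = 130
j: (-2)·6 - (-6)·12 = -12 - (-72) = 60
k: (-6)·5 - 10·6 = -30 - 60 = -90
p × q = (130, 60, -90)
|p × q| = √(130² + 60² + (-90)²) = √28600 ≈ 169.1153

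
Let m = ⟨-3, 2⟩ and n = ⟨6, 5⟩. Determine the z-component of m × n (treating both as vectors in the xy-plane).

(-3)·5 - 2·6 = -15 - 12 = -27

-27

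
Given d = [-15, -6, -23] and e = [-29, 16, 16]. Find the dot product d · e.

-29

d · e = (-15)·(-29) + (-6)·16 + (-23)·16 = 435 - 96 - 368 = -29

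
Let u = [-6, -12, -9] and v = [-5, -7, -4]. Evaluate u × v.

i: (-12)·(-4) - (-9)·(-7) = 48 - 63 = -15
j: (-9)·(-5) - (-6)·(-4) = 45 - 24 = 21
k: (-6)·(-7) - (-12)·(-5) = 42 - 60 = -18
u × v = (-15, 21, -18)

(-15, 21, -18)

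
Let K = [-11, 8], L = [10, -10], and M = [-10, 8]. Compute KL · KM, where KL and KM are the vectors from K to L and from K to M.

KL = L − K = (21, -18)
KM = M − K = (1, 0)
KL · KM = 21·1 + (-18)·0 = 21 + 0 = 21

21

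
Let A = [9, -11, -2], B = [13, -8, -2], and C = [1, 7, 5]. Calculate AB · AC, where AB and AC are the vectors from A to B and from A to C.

AB = B − A = (4, 3, 0)
AC = C − A = (-8, 18, 7)
AB · AC = 4·(-8) + 3·18 + 0·7 = -32 + 54 + 0 = 22

22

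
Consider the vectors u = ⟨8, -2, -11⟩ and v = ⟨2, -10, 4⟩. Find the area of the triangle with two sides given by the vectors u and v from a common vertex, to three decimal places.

i: (-2)·4 - (-11)·(-10) = -8 - 110 = -118
j: (-11)·2 - 8·4 = -22 - 32 = -54
k: 8·(-10) - (-2)·2 = -80 - (-4) = -76
u × v = (-118, -54, -76)
|u × v| = √((-118)² + (-54)² + (-76)²) = √22616 ≈ 150.3862
area = ½ · 150.3862 ≈ 75.193

75.193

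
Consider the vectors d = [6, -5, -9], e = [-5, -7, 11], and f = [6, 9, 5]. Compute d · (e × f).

-1232

e × f:
i: (-7)·5 - 11·9 = -35 - 99 = -134
j: 11·6 - (-5)·5 = 66 - (-25) = 91
k: (-5)·9 - (-7)·6 = -45 - (-42) = -3
e × f = (-134, 91, -3)
d · (e × f) = 6·(-134) + (-5)·91 + (-9)·(-3) = -804 - 455 + 27 = -1232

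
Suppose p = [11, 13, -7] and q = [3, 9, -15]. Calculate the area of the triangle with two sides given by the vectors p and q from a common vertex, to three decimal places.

102.176

i: 13·(-15) - (-7)·9 = -195 - (-63) = -132
j: (-7)·3 - 11·(-15) = -21 - (-165) = 144
k: 11·9 - 13·3 = 99 - 39 = 60
p × q = (-132, 144, 60)
|p × q| = √((-132)² + 144² + 60²) = √41760 ≈ 204.3526
area = ½ · 204.3526 ≈ 102.176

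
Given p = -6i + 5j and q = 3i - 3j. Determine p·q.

p · q = (-6)·3 + 5·(-3) = -18 - 15 = -33

-33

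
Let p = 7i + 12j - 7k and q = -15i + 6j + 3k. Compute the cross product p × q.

(78, 84, 222)

i: 12·3 - (-7)·6 = 36 - (-42) = 78
j: (-7)·(-15) - 7·3 = 105 - 21 = 84
k: 7·6 - 12·(-15) = 42 - (-180) = 222
p × q = (78, 84, 222)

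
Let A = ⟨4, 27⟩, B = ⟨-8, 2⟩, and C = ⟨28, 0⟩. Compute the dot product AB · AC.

AB = B − A = (-12, -25)
AC = C − A = (24, -27)
AB · AC = (-12)·24 + (-25)·(-27) = -288 + 675 = 387

387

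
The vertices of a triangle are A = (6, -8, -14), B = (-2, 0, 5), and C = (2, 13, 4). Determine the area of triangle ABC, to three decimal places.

AB = (-8, 8, 19),  AC = (-4, 21, 18)
i: 8·18 - 19·21 = 144 - 399 = -255
j: 19·(-4) - (-8)·18 = -76 - (-144) = 68
k: (-8)·21 - 8·(-4) = -168 - (-32) = -136
AB × AC = (-255, 68, -136)
|AB × AC| = √88145 ≈ 296.8922
area = ½ · 296.8922 ≈ 148.446

148.446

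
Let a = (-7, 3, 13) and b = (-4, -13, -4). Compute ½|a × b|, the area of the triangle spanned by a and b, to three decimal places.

102.051

i: 3·(-4) - 13·(-13) = -12 - (-169) = 157
j: 13·(-4) - (-7)·(-4) = -52 - 28 = -80
k: (-7)·(-13) - 3·(-4) = 91 - (-12) = 103
a × b = (157, -80, 103)
|a × b| = √(157² + (-80)² + 103²) = √41658 ≈ 204.1029
area = ½ · 204.1029 ≈ 102.051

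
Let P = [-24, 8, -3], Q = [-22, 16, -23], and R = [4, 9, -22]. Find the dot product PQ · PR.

PQ = Q − P = (2, 8, -20)
PR = R − P = (28, 1, -19)
PQ · PR = 2·28 + 8·1 + (-20)·(-19) = 56 + 8 + 380 = 444

444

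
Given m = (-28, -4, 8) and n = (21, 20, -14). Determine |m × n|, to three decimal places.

i: (-4)·(-14) - 8·20 = 56 - 160 = -104
j: 8·21 - (-28)·(-14) = 168 - 392 = -224
k: (-28)·20 - (-4)·21 = -560 - (-84) = -476
m × n = (-104, -224, -476)
|m × n| = √((-104)² + (-224)² + (-476)²) = √287568 ≈ 536.2537

536.254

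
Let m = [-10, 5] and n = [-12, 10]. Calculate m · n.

170

m · n = (-10)·(-12) + 5·10 = 120 + 50 = 170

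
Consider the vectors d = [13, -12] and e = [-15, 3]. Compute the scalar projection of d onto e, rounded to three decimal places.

-15.101

d · e = 13·(-15) + (-12)·3 = -195 - 36 = -231
|e| = √(225 + 9) = √234 ≈ 15.2971
comp_e d = -231 / √234 ≈ -15.101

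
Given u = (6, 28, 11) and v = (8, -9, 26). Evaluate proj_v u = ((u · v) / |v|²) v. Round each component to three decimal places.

(0.799, -0.899, 2.597)

u · v = 6·8 + 28·(-9) + 11·26 = 48 - 252 + 286 = 82
|v|² = 64 + 81 + 676 = 821
proj_v u = (82/821) · (8, -9, 26) ≈ (0.799, -0.899, 2.597)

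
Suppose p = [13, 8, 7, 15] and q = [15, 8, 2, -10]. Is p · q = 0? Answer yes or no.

no

p · q = 13·15 + 8·8 + 7·2 + 15·(-10) = 195 + 64 + 14 - 150 = 123
Nonzero, so the vectors are not orthogonal.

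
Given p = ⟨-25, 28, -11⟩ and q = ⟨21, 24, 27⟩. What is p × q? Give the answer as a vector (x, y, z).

(1020, 444, -1188)

i: 28·27 - (-11)·24 = 756 - (-264) = 1020
j: (-11)·21 - (-25)·27 = -231 - (-675) = 444
k: (-25)·24 - 28·21 = -600 - 588 = -1188
p × q = (1020, 444, -1188)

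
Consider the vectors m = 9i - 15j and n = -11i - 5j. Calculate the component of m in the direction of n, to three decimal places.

-1.986

m · n = 9·(-11) + (-15)·(-5) = -99 + 75 = -24
|n| = √(121 + 25) = √146 ≈ 12.0830
comp_n m = -24 / √146 ≈ -1.986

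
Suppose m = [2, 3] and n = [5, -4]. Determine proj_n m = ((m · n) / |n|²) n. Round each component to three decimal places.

m · n = 2·5 + 3·(-4) = 10 - 12 = -2
|n|² = 25 + 16 = 41
proj_n m = (-2/41) · (5, -4) ≈ (-0.244, 0.195)

(-0.244, 0.195)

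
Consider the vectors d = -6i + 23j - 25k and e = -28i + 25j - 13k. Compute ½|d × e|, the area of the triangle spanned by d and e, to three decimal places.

i: 23·(-13) - (-25)·25 = -299 - (-625) = 326
j: (-25)·(-28) - (-6)·(-13) = 700 - 78 = 622
k: (-6)·25 - 23·(-28) = -150 - (-644) = 494
d × e = (326, 622, 494)
|d × e| = √(326² + 622² + 494²) = √737196 ≈ 858.6012
area = ½ · 858.6012 ≈ 429.301

429.301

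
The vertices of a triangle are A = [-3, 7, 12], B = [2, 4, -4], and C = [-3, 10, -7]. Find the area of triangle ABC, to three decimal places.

71.195

AB = (5, -3, -16),  AC = (0, 3, -19)
i: (-3)·(-19) - (-16)·3 = 57 - (-48) = 105
j: (-16)·0 - 5·(-19) = 0 - (-95) = 95
k: 5·3 - (-3)·0 = 15 - 0 = 15
AB × AC = (105, 95, 15)
|AB × AC| = √20275 ≈ 142.3903
area = ½ · 142.3903 ≈ 71.195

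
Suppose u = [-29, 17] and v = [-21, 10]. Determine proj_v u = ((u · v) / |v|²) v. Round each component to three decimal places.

(-30.238, 14.399)

u · v = (-29)·(-21) + 17·10 = 609 + 170 = 779
|v|² = 441 + 100 = 541
proj_v u = (779/541) · (-21, 10) ≈ (-30.238, 14.399)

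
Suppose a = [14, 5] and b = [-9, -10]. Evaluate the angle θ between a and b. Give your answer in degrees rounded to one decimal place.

a · b = 14·(-9) + 5·(-10) = -126 - 50 = -176
|a|² = 196 + 25 = 221,  |a| = √221 ≈ 14.866069
|b|² = 81 + 100 = 181,  |b| = √181 ≈ 13.453624
cos θ = -176 / (14.866069 · 13.453624) ≈ -0.87999
θ = arccos(-0.87999) ≈ 151.6°

151.6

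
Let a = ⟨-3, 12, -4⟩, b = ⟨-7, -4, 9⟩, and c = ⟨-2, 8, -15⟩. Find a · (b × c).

b × c:
i: (-4)·(-15) - 9·8 = 60 - 72 = -12
j: 9·(-2) - (-7)·(-15) = -18 - 105 = -123
k: (-7)·8 - (-4)·(-2) = -56 - 8 = -64
b × c = (-12, -123, -64)
a · (b × c) = (-3)·(-12) + 12·(-123) + (-4)·(-64) = 36 - 1476 + 256 = -1184

-1184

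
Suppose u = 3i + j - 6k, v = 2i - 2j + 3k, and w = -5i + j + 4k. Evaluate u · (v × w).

v × w:
i: (-2)·4 - 3·1 = -8 - 3 = -11
j: 3·(-5) - 2·4 = -15 - 8 = -23
k: 2·1 - (-2)·(-5) = 2 - 10 = -8
v × w = (-11, -23, -8)
u · (v × w) = 3·(-11) + 1·(-23) + (-6)·(-8) = -33 - 23 + 48 = -8

-8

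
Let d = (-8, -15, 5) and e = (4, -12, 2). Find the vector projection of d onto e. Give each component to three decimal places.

(3.854, -11.561, 1.927)

d · e = (-8)·4 + (-15)·(-12) + 5·2 = -32 + 180 + 10 = 158
|e|² = 16 + 144 + 4 = 164
proj_e d = (158/164) · (4, -12, 2) ≈ (3.854, -11.561, 1.927)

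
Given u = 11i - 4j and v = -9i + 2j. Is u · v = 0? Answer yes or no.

u · v = 11·(-9) + (-4)·2 = -99 - 8 = -107
Nonzero, so the vectors are not orthogonal.

no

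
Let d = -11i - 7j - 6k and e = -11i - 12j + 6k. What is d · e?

169

d · e = (-11)·(-11) + (-7)·(-12) + (-6)·6 = 121 + 84 - 36 = 169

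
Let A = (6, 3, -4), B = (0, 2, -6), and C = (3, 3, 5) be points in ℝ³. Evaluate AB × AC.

(-9, 60, -3)

AB = (-6, -1, -2)
AC = (-3, 0, 9)
i: (-1)·9 - (-2)·0 = -9 - 0 = -9
j: (-2)·(-3) - (-6)·9 = 6 - (-54) = 60
k: (-6)·0 - (-1)·(-3) = 0 - 3 = -3
AB × AC = (-9, 60, -3)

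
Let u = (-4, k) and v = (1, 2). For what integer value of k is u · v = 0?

2

u · v = (-4)·1 + k·2 = -4 + 2k
Set equal to 0: 2k = 4, so k = 2.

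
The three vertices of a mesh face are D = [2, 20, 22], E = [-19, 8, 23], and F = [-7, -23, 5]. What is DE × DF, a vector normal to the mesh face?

DE = (-21, -12, 1)
DF = (-9, -43, -17)
i: (-12)·(-17) - 1·(-43) = 204 - (-43) = 247
j: 1·(-9) - (-21)·(-17) = -9 - 357 = -366
k: (-21)·(-43) - (-12)·(-9) = 903 - 108 = 795
DE × DF = (247, -366, 795)

(247, -366, 795)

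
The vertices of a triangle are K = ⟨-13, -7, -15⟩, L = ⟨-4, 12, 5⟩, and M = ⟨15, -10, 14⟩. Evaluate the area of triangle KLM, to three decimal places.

KL = (9, 19, 20),  KM = (28, -3, 29)
i: 19·29 - 20·(-3) = 551 - (-60) = 611
j: 20·28 - 9·29 = 560 - 261 = 299
k: 9·(-3) - 19·28 = -27 - 532 = -559
KL × KM = (611, 299, -559)
|KL × KM| = √775203 ≈ 880.4561
area = ½ · 880.4561 ≈ 440.228

440.228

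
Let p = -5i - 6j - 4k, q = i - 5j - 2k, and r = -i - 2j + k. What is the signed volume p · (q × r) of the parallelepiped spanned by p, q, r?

q × r:
i: (-5)·1 - (-2)·(-2) = -5 - 4 = -9
j: (-2)·(-1) - 1·1 = 2 - 1 = 1
k: 1·(-2) - (-5)·(-1) = -2 - 5 = -7
q × r = (-9, 1, -7)
p · (q × r) = (-5)·(-9) + (-6)·1 + (-4)·(-7) = 45 - 6 + 28 = 67

67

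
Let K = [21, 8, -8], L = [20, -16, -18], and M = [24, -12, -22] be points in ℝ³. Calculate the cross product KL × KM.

(136, -44, 92)

KL = (-1, -24, -10)
KM = (3, -20, -14)
i: (-24)·(-14) - (-10)·(-20) = 336 - 200 = 136
j: (-10)·3 - (-1)·(-14) = -30 - 14 = -44
k: (-1)·(-20) - (-24)·3 = 20 - (-72) = 92
KL × KM = (136, -44, 92)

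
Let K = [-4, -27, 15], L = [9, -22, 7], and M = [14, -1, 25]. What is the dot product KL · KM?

284

KL = L − K = (13, 5, -8)
KM = M − K = (18, 26, 10)
KL · KM = 13·18 + 5·26 + (-8)·10 = 234 + 130 - 80 = 284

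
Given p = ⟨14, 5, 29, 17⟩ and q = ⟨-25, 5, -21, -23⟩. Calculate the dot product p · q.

p · q = 14·(-25) + 5·5 + 29·(-21) + 17·(-23) = -350 + 25 - 609 - 391 = -1325

-1325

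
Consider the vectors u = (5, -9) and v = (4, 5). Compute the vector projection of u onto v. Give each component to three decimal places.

(-2.439, -3.049)

u · v = 5·4 + (-9)·5 = 20 - 45 = -25
|v|² = 16 + 25 = 41
proj_v u = (-25/41) · (4, 5) ≈ (-2.439, -3.049)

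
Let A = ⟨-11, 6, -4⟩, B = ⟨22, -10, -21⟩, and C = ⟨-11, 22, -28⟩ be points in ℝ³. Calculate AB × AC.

(656, 792, 528)

AB = (33, -16, -17)
AC = (0, 16, -24)
i: (-16)·(-24) - (-17)·16 = 384 - (-272) = 656
j: (-17)·0 - 33·(-24) = 0 - (-792) = 792
k: 33·16 - (-16)·0 = 528 - 0 = 528
AB × AC = (656, 792, 528)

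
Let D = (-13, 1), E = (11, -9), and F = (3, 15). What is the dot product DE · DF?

244

DE = E − D = (24, -10)
DF = F − D = (16, 14)
DE · DF = 24·16 + (-10)·14 = 384 - 140 = 244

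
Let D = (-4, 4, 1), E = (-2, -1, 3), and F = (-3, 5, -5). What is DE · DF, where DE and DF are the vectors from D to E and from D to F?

-15

DE = E − D = (2, -5, 2)
DF = F − D = (1, 1, -6)
DE · DF = 2·1 + (-5)·1 + 2·(-6) = 2 - 5 - 12 = -15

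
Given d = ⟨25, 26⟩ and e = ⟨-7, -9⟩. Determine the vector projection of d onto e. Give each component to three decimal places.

(22.023, 28.315)

d · e = 25·(-7) + 26·(-9) = -175 - 234 = -409
|e|² = 49 + 81 = 130
proj_e d = (-409/130) · (-7, -9) ≈ (22.023, 28.315)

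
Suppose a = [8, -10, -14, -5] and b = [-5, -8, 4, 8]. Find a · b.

a · b = 8·(-5) + (-10)·(-8) + (-14)·4 + (-5)·8 = -40 + 80 - 56 - 40 = -56

-56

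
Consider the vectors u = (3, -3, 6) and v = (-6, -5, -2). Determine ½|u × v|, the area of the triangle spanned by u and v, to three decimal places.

i: (-3)·(-2) - 6·(-5) = 6 - (-30) = 36
j: 6·(-6) - 3·(-2) = -36 - (-6) = -30
k: 3·(-5) - (-3)·(-6) = -15 - 18 = -33
u × v = (36, -30, -33)
|u × v| = √(36² + (-30)² + (-33)²) = √3285 ≈ 57.3149
area = ½ · 57.3149 ≈ 28.657

28.657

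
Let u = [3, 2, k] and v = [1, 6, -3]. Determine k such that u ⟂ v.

u · v = 3·1 + 2·6 + k·(-3) = 15 - 3k
Set equal to 0: -3k = -15, so k = 5.

5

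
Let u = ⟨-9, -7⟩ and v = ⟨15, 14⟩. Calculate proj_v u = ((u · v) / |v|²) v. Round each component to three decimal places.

(-8.302, -7.748)

u · v = (-9)·15 + (-7)·14 = -135 - 98 = -233
|v|² = 225 + 196 = 421
proj_v u = (-233/421) · (15, 14) ≈ (-8.302, -7.748)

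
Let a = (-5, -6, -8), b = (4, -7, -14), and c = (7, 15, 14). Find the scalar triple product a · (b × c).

-508

b × c:
i: (-7)·14 - (-14)·15 = -98 - (-210) = 112
j: (-14)·7 - 4·14 = -98 - 56 = -154
k: 4·15 - (-7)·7 = 60 - (-49) = 109
b × c = (112, -154, 109)
a · (b × c) = (-5)·112 + (-6)·(-154) + (-8)·109 = -560 + 924 - 872 = -508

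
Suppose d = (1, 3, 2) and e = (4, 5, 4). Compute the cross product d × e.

i: 3·4 - 2·5 = 12 - 10 = 2
j: 2·4 - 1·4 = 8 - 4 = 4
k: 1·5 - 3·4 = 5 - 12 = -7
d × e = (2, 4, -7)

(2, 4, -7)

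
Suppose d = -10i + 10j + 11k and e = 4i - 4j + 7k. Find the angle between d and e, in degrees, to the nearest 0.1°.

91.1

d · e = (-10)·4 + 10·(-4) + 11·7 = -40 - 40 + 77 = -3
|d|² = 100 + 100 + 121 = 321,  |d| = √321 ≈ 17.916473
|e|² = 16 + 16 + 49 = 81,  |e| = √81 ≈ 9.000000
cos θ = -3 / (17.916473 · 9.000000) ≈ -0.01860
θ = arccos(-0.01860) ≈ 91.1°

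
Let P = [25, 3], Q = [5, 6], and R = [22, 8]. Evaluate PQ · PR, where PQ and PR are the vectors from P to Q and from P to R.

PQ = Q − P = (-20, 3)
PR = R − P = (-3, 5)
PQ · PR = (-20)·(-3) + 3·5 = 60 + 15 = 75

75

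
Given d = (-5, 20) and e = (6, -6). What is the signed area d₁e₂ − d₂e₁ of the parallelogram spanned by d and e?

-90

(-5)·(-6) - 20·6 = 30 - 120 = -90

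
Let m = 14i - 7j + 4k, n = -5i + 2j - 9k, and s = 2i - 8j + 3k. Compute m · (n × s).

n × s:
i: 2·3 - (-9)·(-8) = 6 - 72 = -66
j: (-9)·2 - (-5)·3 = -18 - (-15) = -3
k: (-5)·(-8) - 2·2 = 40 - 4 = 36
n × s = (-66, -3, 36)
m · (n × s) = 14·(-66) + (-7)·(-3) + 4·36 = -924 + 21 + 144 = -759

-759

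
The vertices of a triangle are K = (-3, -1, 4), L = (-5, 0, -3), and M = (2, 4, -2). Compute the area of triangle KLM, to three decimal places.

KL = (-2, 1, -7),  KM = (5, 5, -6)
i: 1·(-6) - (-7)·5 = -6 - (-35) = 29
j: (-7)·5 - (-2)·(-6) = -35 - 12 = -47
k: (-2)·5 - 1·5 = -10 - 5 = -15
KL × KM = (29, -47, -15)
|KL × KM| = √3275 ≈ 57.2276
area = ½ · 57.2276 ≈ 28.614

28.614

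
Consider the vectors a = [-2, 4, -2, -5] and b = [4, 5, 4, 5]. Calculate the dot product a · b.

-21

a · b = (-2)·4 + 4·5 + (-2)·4 + (-5)·5 = -8 + 20 - 8 - 25 = -21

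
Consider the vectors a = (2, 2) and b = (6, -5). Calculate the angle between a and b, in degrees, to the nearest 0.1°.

84.8

a · b = 2·6 + 2·(-5) = 12 - 10 = 2
|a|² = 4 + 4 = 8,  |a| = √8 ≈ 2.828427
|b|² = 36 + 25 = 61,  |b| = √61 ≈ 7.810250
cos θ = 2 / (2.828427 · 7.810250) ≈ 0.09054
θ = arccos(0.09054) ≈ 84.8°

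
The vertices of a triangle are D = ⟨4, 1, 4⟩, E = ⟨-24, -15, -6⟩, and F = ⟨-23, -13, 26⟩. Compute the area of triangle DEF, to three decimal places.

507.114

DE = (-28, -16, -10),  DF = (-27, -14, 22)
i: (-16)·22 - (-10)·(-14) = -352 - 140 = -492
j: (-10)·(-27) - (-28)·22 = 270 - (-616) = 886
k: (-28)·(-14) - (-16)·(-27) = 392 - 432 = -40
DE × DF = (-492, 886, -40)
|DE × DF| = √1028660 ≈ 1014.2288
area = ½ · 1014.2288 ≈ 507.114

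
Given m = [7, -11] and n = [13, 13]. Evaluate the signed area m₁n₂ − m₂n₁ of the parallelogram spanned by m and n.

7·13 - (-11)·13 = 91 - (-143) = 234

234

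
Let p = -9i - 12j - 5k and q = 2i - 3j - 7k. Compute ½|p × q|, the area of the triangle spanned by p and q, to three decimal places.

56.327

i: (-12)·(-7) - (-5)·(-3) = 84 - 15 = 69
j: (-5)·2 - (-9)·(-7) = -10 - 63 = -73
k: (-9)·(-3) - (-12)·2 = 27 - (-24) = 51
p × q = (69, -73, 51)
|p × q| = √(69² + (-73)² + 51²) = √12691 ≈ 112.6543
area = ½ · 112.6543 ≈ 56.327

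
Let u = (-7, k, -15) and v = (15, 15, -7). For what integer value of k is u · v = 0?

u · v = (-7)·15 + k·15 + (-15)·(-7) = 0 + 15k
Set equal to 0: 15k = 0, so k = 0.

0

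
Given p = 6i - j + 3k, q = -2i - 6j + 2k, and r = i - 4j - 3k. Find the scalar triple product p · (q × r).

202

q × r:
i: (-6)·(-3) - 2·(-4) = 18 - (-8) = 26
j: 2·1 - (-2)·(-3) = 2 - 6 = -4
k: (-2)·(-4) - (-6)·1 = 8 - (-6) = 14
q × r = (26, -4, 14)
p · (q × r) = 6·26 + (-1)·(-4) + 3·14 = 156 + 4 + 42 = 202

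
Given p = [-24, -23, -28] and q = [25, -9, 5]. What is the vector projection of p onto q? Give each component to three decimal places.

(-18.228, 6.562, -3.646)

p · q = (-24)·25 + (-23)·(-9) + (-28)·5 = -600 + 207 - 140 = -533
|q|² = 625 + 81 + 25 = 731
proj_q p = (-533/731) · (25, -9, 5) ≈ (-18.228, 6.562, -3.646)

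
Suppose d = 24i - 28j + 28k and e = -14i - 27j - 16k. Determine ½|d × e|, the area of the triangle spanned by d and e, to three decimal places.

795.500

i: (-28)·(-16) - 28·(-27) = 448 - (-756) = 1204
j: 28·(-14) - 24·(-16) = -392 - (-384) = -8
k: 24·(-27) - (-28)·(-14) = -648 - 392 = -1040
d × e = (1204, -8, -1040)
|d × e| = √(1204² + (-8)² + (-1040)²) = √2531280 ≈ 1590.9997
area = ½ · 1590.9997 ≈ 795.500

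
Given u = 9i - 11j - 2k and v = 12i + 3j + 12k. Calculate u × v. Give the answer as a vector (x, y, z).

(-126, -132, 159)

i: (-11)·12 - (-2)·3 = -132 - (-6) = -126
j: (-2)·12 - 9·12 = -24 - 108 = -132
k: 9·3 - (-11)·12 = 27 - (-132) = 159
u × v = (-126, -132, 159)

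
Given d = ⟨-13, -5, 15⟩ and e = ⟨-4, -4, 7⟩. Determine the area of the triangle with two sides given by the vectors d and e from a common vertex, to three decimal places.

25.544

i: (-5)·7 - 15·(-4) = -35 - (-60) = 25
j: 15·(-4) - (-13)·7 = -60 - (-91) = 31
k: (-13)·(-4) - (-5)·(-4) = 52 - 20 = 32
d × e = (25, 31, 32)
|d × e| = √(25² + 31² + 32²) = √2610 ≈ 51.0882
area = ½ · 51.0882 ≈ 25.544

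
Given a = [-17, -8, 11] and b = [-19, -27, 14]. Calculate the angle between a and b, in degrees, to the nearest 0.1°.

a · b = (-17)·(-19) + (-8)·(-27) + 11·14 = 323 + 216 + 154 = 693
|a|² = 289 + 64 + 121 = 474,  |a| = √474 ≈ 21.771541
|b|² = 361 + 729 + 196 = 1286,  |b| = √1286 ≈ 35.860842
cos θ = 693 / (21.771541 · 35.860842) ≈ 0.88761
θ = arccos(0.88761) ≈ 27.4°

27.4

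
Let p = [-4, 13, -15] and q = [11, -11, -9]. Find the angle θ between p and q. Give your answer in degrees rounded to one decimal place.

98.2

p · q = (-4)·11 + 13·(-11) + (-15)·(-9) = -44 - 143 + 135 = -52
|p|² = 16 + 169 + 225 = 410,  |p| = √410 ≈ 20.248457
|q|² = 121 + 121 + 81 = 323,  |q| = √323 ≈ 17.972201
cos θ = -52 / (20.248457 · 17.972201) ≈ -0.14289
θ = arccos(-0.14289) ≈ 98.2°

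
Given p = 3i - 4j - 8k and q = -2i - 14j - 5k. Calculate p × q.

(-92, 31, -50)

i: (-4)·(-5) - (-8)·(-14) = 20 - 112 = -92
j: (-8)·(-2) - 3·(-5) = 16 - (-15) = 31
k: 3·(-14) - (-4)·(-2) = -42 - 8 = -50
p × q = (-92, 31, -50)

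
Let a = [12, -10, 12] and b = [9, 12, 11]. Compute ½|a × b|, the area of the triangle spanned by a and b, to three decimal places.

173.095

i: (-10)·11 - 12·12 = -110 - 144 = -254
j: 12·9 - 12·11 = 108 - 132 = -24
k: 12·12 - (-10)·9 = 144 - (-90) = 234
a × b = (-254, -24, 234)
|a × b| = √((-254)² + (-24)² + 234²) = √119848 ≈ 346.1907
area = ½ · 346.1907 ≈ 173.095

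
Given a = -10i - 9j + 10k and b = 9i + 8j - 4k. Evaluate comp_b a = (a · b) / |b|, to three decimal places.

-15.920

a · b = (-10)·9 + (-9)·8 + 10·(-4) = -90 - 72 - 40 = -202
|b| = √(81 + 64 + 16) = √161 ≈ 12.6886
comp_b a = -202 / √161 ≈ -15.920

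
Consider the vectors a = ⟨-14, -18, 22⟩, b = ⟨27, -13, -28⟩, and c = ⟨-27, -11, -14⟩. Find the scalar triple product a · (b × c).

b × c:
i: (-13)·(-14) - (-28)·(-11) = 182 - 308 = -126
j: (-28)·(-27) - 27·(-14) = 756 - (-378) = 1134
k: 27·(-11) - (-13)·(-27) = -297 - 351 = -648
b × c = (-126, 1134, -648)
a · (b × c) = (-14)·(-126) + (-18)·1134 + 22·(-648) = 1764 - 20412 - 14256 = -32904

-32904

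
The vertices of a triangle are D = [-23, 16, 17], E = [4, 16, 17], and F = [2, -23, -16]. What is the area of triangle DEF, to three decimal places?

DE = (27, 0, 0),  DF = (25, -39, -33)
i: 0·(-33) - 0·(-39) = 0 - 0 = 0
j: 0·25 - 27·(-33) = 0 - (-891) = 891
k: 27·(-39) - 0·25 = -1053 - 0 = -1053
DE × DF = (0, 891, -1053)
|DE × DF| = √1902690 ≈ 1379.3803
area = ½ · 1379.3803 ≈ 689.690

689.690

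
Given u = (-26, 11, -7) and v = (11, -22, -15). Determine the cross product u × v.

i: 11·(-15) - (-7)·(-22) = -165 - 154 = -319
j: (-7)·11 - (-26)·(-15) = -77 - 390 = -467
k: (-26)·(-22) - 11·11 = 572 - 121 = 451
u × v = (-319, -467, 451)

(-319, -467, 451)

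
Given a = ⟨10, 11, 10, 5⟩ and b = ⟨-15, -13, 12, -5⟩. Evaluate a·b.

a · b = 10·(-15) + 11·(-13) + 10·12 + 5·(-5) = -150 - 143 + 120 - 25 = -198

-198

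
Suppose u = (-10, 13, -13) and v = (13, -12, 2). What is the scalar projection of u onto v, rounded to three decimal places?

u · v = (-10)·13 + 13·(-12) + (-13)·2 = -130 - 156 - 26 = -312
|v| = √(169 + 144 + 4) = √317 ≈ 17.8045
comp_v u = -312 / √317 ≈ -17.524

-17.524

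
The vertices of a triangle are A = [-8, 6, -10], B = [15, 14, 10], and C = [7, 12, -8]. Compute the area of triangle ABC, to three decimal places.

137.528

AB = (23, 8, 20),  AC = (15, 6, 2)
i: 8·2 - 20·6 = 16 - 120 = -104
j: 20·15 - 23·2 = 300 - 46 = 254
k: 23·6 - 8·15 = 138 - 120 = 18
AB × AC = (-104, 254, 18)
|AB × AC| = √75656 ≈ 275.0564
area = ½ · 275.0564 ≈ 137.528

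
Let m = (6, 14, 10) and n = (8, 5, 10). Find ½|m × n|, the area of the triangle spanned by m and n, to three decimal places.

i: 14·10 - 10·5 = 140 - 50 = 90
j: 10·8 - 6·10 = 80 - 60 = 20
k: 6·5 - 14·8 = 30 - 112 = -82
m × n = (90, 20, -82)
|m × n| = √(90² + 20² + (-82)²) = √15224 ≈ 123.3856
area = ½ · 123.3856 ≈ 61.693

61.693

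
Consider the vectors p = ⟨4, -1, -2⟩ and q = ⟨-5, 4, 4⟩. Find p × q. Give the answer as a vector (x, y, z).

i: (-1)·4 - (-2)·4 = -4 - (-8) = 4
j: (-2)·(-5) - 4·4 = 10 - 16 = -6
k: 4·4 - (-1)·(-5) = 16 - 5 = 11
p × q = (4, -6, 11)

(4, -6, 11)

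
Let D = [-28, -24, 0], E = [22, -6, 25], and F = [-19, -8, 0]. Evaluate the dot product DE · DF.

DE = E − D = (50, 18, 25)
DF = F − D = (9, 16, 0)
DE · DF = 50·9 + 18·16 + 25·0 = 450 + 288 + 0 = 738

738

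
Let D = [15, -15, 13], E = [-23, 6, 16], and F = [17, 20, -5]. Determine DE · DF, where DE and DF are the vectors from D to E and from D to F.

DE = E − D = (-38, 21, 3)
DF = F − D = (2, 35, -18)
DE · DF = (-38)·2 + 21·35 + 3·(-18) = -76 + 735 - 54 = 605

605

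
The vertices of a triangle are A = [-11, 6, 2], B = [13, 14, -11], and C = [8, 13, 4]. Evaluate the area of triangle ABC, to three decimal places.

AB = (24, 8, -13),  AC = (19, 7, 2)
i: 8·2 - (-13)·7 = 16 - (-91) = 107
j: (-13)·19 - 24·2 = -247 - 48 = -295
k: 24·7 - 8·19 = 168 - 152 = 16
AB × AC = (107, -295, 16)
|AB × AC| = √98730 ≈ 314.2133
area = ½ · 314.2133 ≈ 157.107

157.107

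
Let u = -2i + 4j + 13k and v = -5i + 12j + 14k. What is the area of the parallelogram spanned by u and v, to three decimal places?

106.701

i: 4·14 - 13·12 = 56 - 156 = -100
j: 13·(-5) - (-2)·14 = -65 - (-28) = -37
k: (-2)·12 - 4·(-5) = -24 - (-20) = -4
u × v = (-100, -37, -4)
|u × v| = √((-100)² + (-37)² + (-4)²) = √11385 ≈ 106.7005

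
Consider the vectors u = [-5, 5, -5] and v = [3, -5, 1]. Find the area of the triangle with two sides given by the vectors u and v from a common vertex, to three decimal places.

12.247

i: 5·1 - (-5)·(-5) = 5 - 25 = -20
j: (-5)·3 - (-5)·1 = -15 - (-5) = -10
k: (-5)·(-5) - 5·3 = 25 - 15 = 10
u × v = (-20, -10, 10)
|u × v| = √((-20)² + (-10)² + 10²) = √600 ≈ 24.4949
area = ½ · 24.4949 ≈ 12.247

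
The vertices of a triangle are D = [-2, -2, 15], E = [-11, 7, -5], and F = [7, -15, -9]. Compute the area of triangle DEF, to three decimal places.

DE = (-9, 9, -20),  DF = (9, -13, -24)
i: 9·(-24) - (-20)·(-13) = -216 - 260 = -476
j: (-20)·9 - (-9)·(-24) = -180 - 216 = -396
k: (-9)·(-13) - 9·9 = 117 - 81 = 36
DE × DF = (-476, -396, 36)
|DE × DF| = √384688 ≈ 620.2322
area = ½ · 620.2322 ≈ 310.116

310.116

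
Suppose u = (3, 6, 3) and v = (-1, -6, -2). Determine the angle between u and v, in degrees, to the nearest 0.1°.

u · v = 3·(-1) + 6·(-6) + 3·(-2) = -3 - 36 - 6 = -45
|u|² = 9 + 36 + 9 = 54,  |u| = √54 ≈ 7.348469
|v|² = 1 + 36 + 4 = 41,  |v| = √41 ≈ 6.403124
cos θ = -45 / (7.348469 · 6.403124) ≈ -0.95637
θ = arccos(-0.95637) ≈ 163.0°

163.0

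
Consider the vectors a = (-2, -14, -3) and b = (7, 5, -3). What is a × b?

i: (-14)·(-3) - (-3)·5 = 42 - (-15) = 57
j: (-3)·7 - (-2)·(-3) = -21 - 6 = -27
k: (-2)·5 - (-14)·7 = -10 - (-98) = 88
a × b = (57, -27, 88)

(57, -27, 88)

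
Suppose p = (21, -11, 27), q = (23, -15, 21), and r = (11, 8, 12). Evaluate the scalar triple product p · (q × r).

q × r:
i: (-15)·12 - 21·8 = -180 - 168 = -348
j: 21·11 - 23·12 = 231 - 276 = -45
k: 23·8 - (-15)·11 = 184 - (-165) = 349
q × r = (-348, -45, 349)
p · (q × r) = 21·(-348) + (-11)·(-45) + 27·349 = -7308 + 495 + 9423 = 2610

2610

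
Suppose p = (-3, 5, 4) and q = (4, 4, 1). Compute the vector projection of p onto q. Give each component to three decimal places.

p · q = (-3)·4 + 5·4 + 4·1 = -12 + 20 + 4 = 12
|q|² = 16 + 16 + 1 = 33
proj_q p = (12/33) · (4, 4, 1) ≈ (1.455, 1.455, 0.364)

(1.455, 1.455, 0.364)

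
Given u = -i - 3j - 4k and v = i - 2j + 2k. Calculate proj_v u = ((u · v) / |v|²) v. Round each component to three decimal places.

u · v = (-1)·1 + (-3)·(-2) + (-4)·2 = -1 + 6 - 8 = -3
|v|² = 1 + 4 + 4 = 9
proj_v u = (-3/9) · (1, -2, 2) ≈ (-0.333, 0.667, -0.667)

(-0.333, 0.667, -0.667)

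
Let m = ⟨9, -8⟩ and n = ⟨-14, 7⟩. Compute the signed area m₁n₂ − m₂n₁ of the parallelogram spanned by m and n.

-49

9·7 - (-8)·(-14) = 63 - 112 = -49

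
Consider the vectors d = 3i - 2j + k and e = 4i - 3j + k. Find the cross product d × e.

(1, 1, -1)

i: (-2)·1 - 1·(-3) = -2 - (-3) = 1
j: 1·4 - 3·1 = 4 - 3 = 1
k: 3·(-3) - (-2)·4 = -9 - (-8) = -1
d × e = (1, 1, -1)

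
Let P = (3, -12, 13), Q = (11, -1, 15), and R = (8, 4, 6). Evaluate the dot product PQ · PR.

202

PQ = Q − P = (8, 11, 2)
PR = R − P = (5, 16, -7)
PQ · PR = 8·5 + 11·16 + 2·(-7) = 40 + 176 - 14 = 202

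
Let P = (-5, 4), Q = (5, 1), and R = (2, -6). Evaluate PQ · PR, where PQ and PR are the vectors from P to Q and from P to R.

100

PQ = Q − P = (10, -3)
PR = R − P = (7, -10)
PQ · PR = 10·7 + (-3)·(-10) = 70 + 30 = 100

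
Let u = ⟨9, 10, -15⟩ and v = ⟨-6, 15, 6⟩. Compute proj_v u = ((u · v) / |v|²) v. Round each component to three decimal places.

(-0.121, 0.303, 0.121)

u · v = 9·(-6) + 10·15 + (-15)·6 = -54 + 150 - 90 = 6
|v|² = 36 + 225 + 36 = 297
proj_v u = (6/297) · (-6, 15, 6) ≈ (-0.121, 0.303, 0.121)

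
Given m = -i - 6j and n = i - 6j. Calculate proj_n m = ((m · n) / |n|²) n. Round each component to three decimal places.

(0.946, -5.676)

m · n = (-1)·1 + (-6)·(-6) = -1 + 36 = 35
|n|² = 1 + 36 = 37
proj_n m = (35/37) · (1, -6) ≈ (0.946, -5.676)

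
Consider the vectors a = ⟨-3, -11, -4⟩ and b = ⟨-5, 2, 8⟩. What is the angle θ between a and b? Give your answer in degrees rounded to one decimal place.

109.6

a · b = (-3)·(-5) + (-11)·2 + (-4)·8 = 15 - 22 - 32 = -39
|a|² = 9 + 121 + 16 = 146,  |a| = √146 ≈ 12.083046
|b|² = 25 + 4 + 64 = 93,  |b| = √93 ≈ 9.643651
cos θ = -39 / (12.083046 · 9.643651) ≈ -0.33469
θ = arccos(-0.33469) ≈ 109.6°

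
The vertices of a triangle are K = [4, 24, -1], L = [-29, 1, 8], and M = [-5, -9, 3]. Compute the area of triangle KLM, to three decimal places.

453.473

KL = (-33, -23, 9),  KM = (-9, -33, 4)
i: (-23)·4 - 9·(-33) = -92 - (-297) = 205
j: 9·(-9) - (-33)·4 = -81 - (-132) = 51
k: (-33)·(-33) - (-23)·(-9) = 1089 - 207 = 882
KL × KM = (205, 51, 882)
|KL × KM| = √822550 ≈ 906.9454
area = ½ · 906.9454 ≈ 453.473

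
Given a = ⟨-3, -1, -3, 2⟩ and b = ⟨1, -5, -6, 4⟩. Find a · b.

28

a · b = (-3)·1 + (-1)·(-5) + (-3)·(-6) + 2·4 = -3 + 5 + 18 + 8 = 28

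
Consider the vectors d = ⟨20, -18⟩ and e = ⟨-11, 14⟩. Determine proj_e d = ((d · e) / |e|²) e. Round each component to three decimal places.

d · e = 20·(-11) + (-18)·14 = -220 - 252 = -472
|e|² = 121 + 196 = 317
proj_e d = (-472/317) · (-11, 14) ≈ (16.379, -20.845)

(16.379, -20.845)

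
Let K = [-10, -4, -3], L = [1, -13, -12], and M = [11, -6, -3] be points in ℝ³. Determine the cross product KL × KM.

KL = (11, -9, -9)
KM = (21, -2, 0)
i: (-9)·0 - (-9)·(-2) = 0 - 18 = -18
j: (-9)·21 - 11·0 = -189 - 0 = -189
k: 11·(-2) - (-9)·21 = -22 - (-189) = 167
KL × KM = (-18, -189, 167)

(-18, -189, 167)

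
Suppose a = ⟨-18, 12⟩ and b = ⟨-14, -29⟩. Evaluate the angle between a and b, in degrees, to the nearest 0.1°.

a · b = (-18)·(-14) + 12·(-29) = 252 - 348 = -96
|a|² = 324 + 144 = 468,  |a| = √468 ≈ 21.633308
|b|² = 196 + 841 = 1037,  |b| = √1037 ≈ 32.202484
cos θ = -96 / (21.633308 · 32.202484) ≈ -0.13780
θ = arccos(-0.13780) ≈ 97.9°

97.9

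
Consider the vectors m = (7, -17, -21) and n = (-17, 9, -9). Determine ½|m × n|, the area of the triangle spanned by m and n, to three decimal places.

i: (-17)·(-9) - (-21)·9 = 153 - (-189) = 342
j: (-21)·(-17) - 7·(-9) = 357 - (-63) = 420
k: 7·9 - (-17)·(-17) = 63 - 289 = -226
m × n = (342, 420, -226)
|m × n| = √(342² + 420² + (-226)²) = √344440 ≈ 586.8901
area = ½ · 586.8901 ≈ 293.445

293.445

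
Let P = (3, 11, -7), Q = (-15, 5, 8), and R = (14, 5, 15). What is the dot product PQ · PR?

PQ = Q − P = (-18, -6, 15)
PR = R − P = (11, -6, 22)
PQ · PR = (-18)·11 + (-6)·(-6) + 15·22 = -198 + 36 + 330 = 168

168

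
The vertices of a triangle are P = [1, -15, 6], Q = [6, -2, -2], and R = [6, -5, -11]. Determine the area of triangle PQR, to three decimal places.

PQ = (5, 13, -8),  PR = (5, 10, -17)
i: 13·(-17) - (-8)·10 = -221 - (-80) = -141
j: (-8)·5 - 5·(-17) = -40 - (-85) = 45
k: 5·10 - 13·5 = 50 - 65 = -15
PQ × PR = (-141, 45, -15)
|PQ × PR| = √22131 ≈ 148.7649
area = ½ · 148.7649 ≈ 74.382

74.382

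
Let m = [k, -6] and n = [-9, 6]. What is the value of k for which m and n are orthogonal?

m · n = k·(-9) + (-6)·6 = -36 - 9k
Set equal to 0: -9k = 36, so k = -4.

-4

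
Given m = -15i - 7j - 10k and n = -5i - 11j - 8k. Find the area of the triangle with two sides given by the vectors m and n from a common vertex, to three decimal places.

i: (-7)·(-8) - (-10)·(-11) = 56 - 110 = -54
j: (-10)·(-5) - (-15)·(-8) = 50 - 120 = -70
k: (-15)·(-11) - (-7)·(-5) = 165 - 35 = 130
m × n = (-54, -70, 130)
|m × n| = √((-54)² + (-70)² + 130²) = √24716 ≈ 157.2132
area = ½ · 157.2132 ≈ 78.607

78.607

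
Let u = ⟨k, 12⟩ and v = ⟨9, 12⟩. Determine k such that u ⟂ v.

u · v = k·9 + 12·12 = 144 + 9k
Set equal to 0: 9k = -144, so k = -16.

-16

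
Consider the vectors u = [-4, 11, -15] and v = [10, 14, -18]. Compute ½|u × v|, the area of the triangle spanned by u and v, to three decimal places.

138.730

i: 11·(-18) - (-15)·14 = -198 - (-210) = 12
j: (-15)·10 - (-4)·(-18) = -150 - 72 = -222
k: (-4)·14 - 11·10 = -56 - 110 = -166
u × v = (12, -222, -166)
|u × v| = √(12² + (-222)² + (-166)²) = √76984 ≈ 277.4599
area = ½ · 277.4599 ≈ 138.730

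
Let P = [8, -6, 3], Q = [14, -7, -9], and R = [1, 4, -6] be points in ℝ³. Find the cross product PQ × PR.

(129, 138, 53)

PQ = (6, -1, -12)
PR = (-7, 10, -9)
i: (-1)·(-9) - (-12)·10 = 9 - (-120) = 129
j: (-12)·(-7) - 6·(-9) = 84 - (-54) = 138
k: 6·10 - (-1)·(-7) = 60 - 7 = 53
PQ × PR = (129, 138, 53)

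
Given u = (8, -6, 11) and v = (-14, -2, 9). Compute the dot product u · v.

-1

u · v = 8·(-14) + (-6)·(-2) + 11·9 = -112 + 12 + 99 = -1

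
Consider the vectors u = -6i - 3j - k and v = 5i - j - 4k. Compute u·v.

u · v = (-6)·5 + (-3)·(-1) + (-1)·(-4) = -30 + 3 + 4 = -23

-23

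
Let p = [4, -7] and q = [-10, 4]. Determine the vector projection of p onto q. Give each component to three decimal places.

(5.862, -2.345)

p · q = 4·(-10) + (-7)·4 = -40 - 28 = -68
|q|² = 100 + 16 = 116
proj_q p = (-68/116) · (-10, 4) ≈ (5.862, -2.345)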